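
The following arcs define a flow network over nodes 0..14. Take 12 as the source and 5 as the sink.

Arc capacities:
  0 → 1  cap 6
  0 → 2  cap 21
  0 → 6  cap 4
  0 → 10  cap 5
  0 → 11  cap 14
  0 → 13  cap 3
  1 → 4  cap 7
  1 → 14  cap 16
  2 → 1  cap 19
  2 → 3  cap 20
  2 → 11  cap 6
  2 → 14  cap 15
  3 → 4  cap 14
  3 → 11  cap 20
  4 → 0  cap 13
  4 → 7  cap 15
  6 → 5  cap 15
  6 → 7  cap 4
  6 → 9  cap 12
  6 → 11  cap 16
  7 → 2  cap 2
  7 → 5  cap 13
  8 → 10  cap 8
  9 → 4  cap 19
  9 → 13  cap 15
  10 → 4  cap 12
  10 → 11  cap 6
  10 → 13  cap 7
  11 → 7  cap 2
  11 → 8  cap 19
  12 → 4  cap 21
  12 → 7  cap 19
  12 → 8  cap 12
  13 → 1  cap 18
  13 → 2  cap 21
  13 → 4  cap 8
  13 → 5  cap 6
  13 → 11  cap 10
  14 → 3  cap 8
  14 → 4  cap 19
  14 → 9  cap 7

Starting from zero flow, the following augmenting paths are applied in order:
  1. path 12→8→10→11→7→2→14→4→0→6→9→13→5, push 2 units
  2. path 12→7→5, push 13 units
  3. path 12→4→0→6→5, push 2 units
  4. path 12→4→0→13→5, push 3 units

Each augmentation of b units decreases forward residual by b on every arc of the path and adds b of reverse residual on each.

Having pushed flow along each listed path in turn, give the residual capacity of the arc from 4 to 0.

Residual capacity of (4,0): 6

after path 1 (12→8→10→11→7→2→14→4→0→6→9→13→5, push 2): res(4,0)=11
after path 2 (12→7→5, push 13): res(4,0)=11
after path 3 (12→4→0→6→5, push 2): res(4,0)=9
after path 4 (12→4→0→13→5, push 3): res(4,0)=6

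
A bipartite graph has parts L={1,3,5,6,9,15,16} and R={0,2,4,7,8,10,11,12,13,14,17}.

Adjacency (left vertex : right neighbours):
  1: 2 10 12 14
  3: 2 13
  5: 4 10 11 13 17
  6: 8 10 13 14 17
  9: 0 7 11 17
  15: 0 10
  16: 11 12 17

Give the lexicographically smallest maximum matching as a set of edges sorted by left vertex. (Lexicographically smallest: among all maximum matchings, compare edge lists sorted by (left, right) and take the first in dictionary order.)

Lex-smallest maximum matching: {(1,2), (3,13), (5,4), (6,8), (9,0), (15,10), (16,11)}

|M| = 7 (so the lex-smallest maximum matching has 7 edges)
process left vertices in ascending order; for each, take the smallest-labelled available neighbour that still permits 7 edges overall, or leave it unmatched if none does
lex-smallest matching: {1-2, 3-13, 5-4, 6-8, 9-0, 15-10, 16-11}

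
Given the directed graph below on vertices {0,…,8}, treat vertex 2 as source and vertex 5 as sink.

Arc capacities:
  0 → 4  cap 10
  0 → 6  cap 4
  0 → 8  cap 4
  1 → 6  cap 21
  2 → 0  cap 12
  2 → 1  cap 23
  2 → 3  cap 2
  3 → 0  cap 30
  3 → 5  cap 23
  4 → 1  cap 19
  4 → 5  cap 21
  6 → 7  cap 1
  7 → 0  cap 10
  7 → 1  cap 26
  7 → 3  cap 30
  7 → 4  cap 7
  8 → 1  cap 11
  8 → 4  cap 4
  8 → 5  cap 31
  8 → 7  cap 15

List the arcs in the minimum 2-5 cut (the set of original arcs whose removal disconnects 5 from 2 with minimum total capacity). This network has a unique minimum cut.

augment #1: 2→3→5 push 2
augment #2: 2→0→4→5 push 10
augment #3: 2→0→8→5 push 2
augment #4: 2→1→6→7→3→5 push 1
max flow = 15; residual-reachable set from 2 gives S-side
cut edges (S→T): {(2,0), (2,3), (6,7)} total cap 15

Min-cut arcs: {(2,0), (2,3), (6,7)} (total capacity 15)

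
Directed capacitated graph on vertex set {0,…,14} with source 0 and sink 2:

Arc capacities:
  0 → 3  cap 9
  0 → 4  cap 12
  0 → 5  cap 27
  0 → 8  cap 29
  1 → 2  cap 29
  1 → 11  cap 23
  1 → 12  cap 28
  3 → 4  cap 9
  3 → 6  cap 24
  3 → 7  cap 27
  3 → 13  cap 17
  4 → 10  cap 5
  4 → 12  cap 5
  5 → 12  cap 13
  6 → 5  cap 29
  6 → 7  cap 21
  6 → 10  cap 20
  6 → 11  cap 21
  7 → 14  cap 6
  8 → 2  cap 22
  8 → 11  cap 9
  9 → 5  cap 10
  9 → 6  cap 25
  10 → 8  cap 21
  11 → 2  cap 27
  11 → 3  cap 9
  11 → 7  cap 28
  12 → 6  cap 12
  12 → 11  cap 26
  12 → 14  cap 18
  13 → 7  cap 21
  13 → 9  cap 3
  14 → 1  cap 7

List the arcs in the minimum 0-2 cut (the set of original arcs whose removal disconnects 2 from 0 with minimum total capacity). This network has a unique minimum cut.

augment #1: 0→8→2 push 22
augment #2: 0→8→11→2 push 7
augment #3: 0→3→6→11→2 push 9
augment #4: 0→4→12→11→2 push 5
augment #5: 0→5→12→11→2 push 6
augment #6: 0→5→12→14→1→2 push 7
max flow = 56; residual-reachable set from 0 gives S-side
cut edges (S→T): {(8,2), (11,2), (14,1)} total cap 56

Min-cut arcs: {(8,2), (11,2), (14,1)} (total capacity 56)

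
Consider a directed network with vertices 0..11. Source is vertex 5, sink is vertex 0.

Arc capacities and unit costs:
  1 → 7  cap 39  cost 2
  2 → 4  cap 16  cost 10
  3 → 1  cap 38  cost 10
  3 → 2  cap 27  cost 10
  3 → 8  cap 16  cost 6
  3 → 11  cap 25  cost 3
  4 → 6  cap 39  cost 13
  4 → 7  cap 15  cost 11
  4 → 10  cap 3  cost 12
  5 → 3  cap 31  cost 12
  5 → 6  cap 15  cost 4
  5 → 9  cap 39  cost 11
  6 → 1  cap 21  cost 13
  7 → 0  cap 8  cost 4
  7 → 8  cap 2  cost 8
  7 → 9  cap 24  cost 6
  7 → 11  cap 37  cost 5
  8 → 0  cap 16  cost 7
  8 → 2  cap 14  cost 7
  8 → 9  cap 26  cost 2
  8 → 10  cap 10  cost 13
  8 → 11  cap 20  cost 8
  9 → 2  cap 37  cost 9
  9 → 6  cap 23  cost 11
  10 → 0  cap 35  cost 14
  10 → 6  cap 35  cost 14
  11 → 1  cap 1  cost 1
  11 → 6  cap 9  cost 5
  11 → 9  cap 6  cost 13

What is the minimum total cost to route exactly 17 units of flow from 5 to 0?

shortest-cost path #1: 5→3→11→1→7→0 push 1 @ unit cost 22 (adds 22)
shortest-cost path #2: 5→6→1→7→0 push 7 @ unit cost 23 (adds 161)
shortest-cost path #3: 5→3→8→0 push 9 @ unit cost 25 (adds 225)
total cost = 408

Minimum cost for 17 units: 408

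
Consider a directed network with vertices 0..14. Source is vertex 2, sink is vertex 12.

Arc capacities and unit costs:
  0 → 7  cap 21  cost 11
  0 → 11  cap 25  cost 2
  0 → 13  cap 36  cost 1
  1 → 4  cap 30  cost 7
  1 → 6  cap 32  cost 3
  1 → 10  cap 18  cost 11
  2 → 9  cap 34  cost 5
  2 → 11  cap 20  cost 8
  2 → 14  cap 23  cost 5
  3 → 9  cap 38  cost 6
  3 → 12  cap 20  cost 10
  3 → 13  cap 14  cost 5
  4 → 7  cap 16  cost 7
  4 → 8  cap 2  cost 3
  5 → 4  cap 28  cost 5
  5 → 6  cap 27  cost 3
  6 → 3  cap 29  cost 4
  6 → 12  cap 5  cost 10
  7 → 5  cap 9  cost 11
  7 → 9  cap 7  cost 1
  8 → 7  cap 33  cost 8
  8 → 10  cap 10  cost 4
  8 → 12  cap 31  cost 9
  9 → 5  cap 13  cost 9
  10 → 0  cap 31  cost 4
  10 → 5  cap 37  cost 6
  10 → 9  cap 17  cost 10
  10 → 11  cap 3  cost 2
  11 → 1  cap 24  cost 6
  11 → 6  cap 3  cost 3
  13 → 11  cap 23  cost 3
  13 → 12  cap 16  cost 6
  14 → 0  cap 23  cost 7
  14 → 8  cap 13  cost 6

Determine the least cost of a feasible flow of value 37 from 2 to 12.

Minimum cost for 37 units: 840

shortest-cost path #1: 2→14→0→13→12 push 16 @ unit cost 19 (adds 304)
shortest-cost path #2: 2→14→8→12 push 7 @ unit cost 20 (adds 140)
shortest-cost path #3: 2→11→6→12 push 3 @ unit cost 21 (adds 63)
shortest-cost path #4: 2→11→1→6→12 push 2 @ unit cost 27 (adds 54)
shortest-cost path #5: 2→11→1→6→3→12 push 9 @ unit cost 31 (adds 279)
total cost = 840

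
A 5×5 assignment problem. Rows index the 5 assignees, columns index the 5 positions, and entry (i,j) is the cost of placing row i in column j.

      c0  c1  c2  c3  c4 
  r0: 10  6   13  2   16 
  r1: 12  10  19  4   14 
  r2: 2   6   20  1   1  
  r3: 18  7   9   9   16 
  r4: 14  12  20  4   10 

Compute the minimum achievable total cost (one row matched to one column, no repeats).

optimal assignment: row0→col1 (cost 6), row1→col3 (cost 4), row2→col0 (cost 2), row3→col2 (cost 9), row4→col4 (cost 10)
total = 6 + 4 + 2 + 9 + 10 = 31

Minimum assignment cost: 31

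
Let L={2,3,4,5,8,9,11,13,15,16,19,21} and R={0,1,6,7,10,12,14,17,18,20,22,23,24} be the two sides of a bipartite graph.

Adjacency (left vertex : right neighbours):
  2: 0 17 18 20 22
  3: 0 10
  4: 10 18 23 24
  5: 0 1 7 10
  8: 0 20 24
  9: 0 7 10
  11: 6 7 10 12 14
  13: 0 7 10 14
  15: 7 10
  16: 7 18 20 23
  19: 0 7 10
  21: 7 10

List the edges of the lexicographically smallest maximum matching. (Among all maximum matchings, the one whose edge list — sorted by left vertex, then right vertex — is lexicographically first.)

Lex-smallest maximum matching: {(2,17), (3,0), (4,18), (5,1), (8,20), (9,7), (11,6), (13,14), (15,10), (16,23)}

|M| = 10 (so the lex-smallest maximum matching has 10 edges)
process left vertices in ascending order; for each, take the smallest-labelled available neighbour that still permits 10 edges overall, or leave it unmatched if none does
lex-smallest matching: {2-17, 3-0, 4-18, 5-1, 8-20, 9-7, 11-6, 13-14, 15-10, 16-23}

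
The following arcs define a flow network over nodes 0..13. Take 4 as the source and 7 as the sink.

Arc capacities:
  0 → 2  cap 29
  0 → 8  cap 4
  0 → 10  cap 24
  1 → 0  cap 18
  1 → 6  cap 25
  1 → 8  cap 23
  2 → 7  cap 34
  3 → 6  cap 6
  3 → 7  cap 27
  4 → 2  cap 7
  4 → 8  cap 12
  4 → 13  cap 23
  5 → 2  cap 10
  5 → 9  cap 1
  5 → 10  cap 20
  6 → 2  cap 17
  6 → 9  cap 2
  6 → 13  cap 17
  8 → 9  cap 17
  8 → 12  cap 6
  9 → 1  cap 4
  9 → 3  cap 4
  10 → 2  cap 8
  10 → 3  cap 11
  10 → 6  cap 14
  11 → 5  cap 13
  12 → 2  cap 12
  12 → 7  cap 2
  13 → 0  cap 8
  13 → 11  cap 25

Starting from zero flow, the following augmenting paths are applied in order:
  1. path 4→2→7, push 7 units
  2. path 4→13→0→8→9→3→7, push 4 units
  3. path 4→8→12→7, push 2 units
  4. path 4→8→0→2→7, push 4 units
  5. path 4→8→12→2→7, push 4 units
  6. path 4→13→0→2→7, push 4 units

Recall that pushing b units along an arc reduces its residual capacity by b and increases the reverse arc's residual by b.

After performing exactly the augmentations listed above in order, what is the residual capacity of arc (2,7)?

after path 1 (4→2→7, push 7): res(2,7)=27
after path 2 (4→13→0→8→9→3→7, push 4): res(2,7)=27
after path 3 (4→8→12→7, push 2): res(2,7)=27
after path 4 (4→8→0→2→7, push 4): res(2,7)=23
after path 5 (4→8→12→2→7, push 4): res(2,7)=19
after path 6 (4→13→0→2→7, push 4): res(2,7)=15

Residual capacity of (2,7): 15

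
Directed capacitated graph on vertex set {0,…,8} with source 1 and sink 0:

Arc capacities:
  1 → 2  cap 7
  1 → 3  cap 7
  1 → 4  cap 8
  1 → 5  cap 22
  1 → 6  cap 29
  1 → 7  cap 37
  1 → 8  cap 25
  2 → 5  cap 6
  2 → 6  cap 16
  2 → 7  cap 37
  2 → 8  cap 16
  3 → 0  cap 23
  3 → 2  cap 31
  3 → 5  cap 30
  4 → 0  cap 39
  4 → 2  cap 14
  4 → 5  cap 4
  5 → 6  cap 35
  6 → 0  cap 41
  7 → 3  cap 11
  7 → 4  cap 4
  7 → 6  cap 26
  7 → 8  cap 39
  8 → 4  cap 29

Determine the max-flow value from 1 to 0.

augment #1: 1→3→0 bottleneck 7, total now 7
augment #2: 1→4→0 bottleneck 8, total now 15
augment #3: 1→6→0 bottleneck 29, total now 44
augment #4: 1→2→6→0 bottleneck 7, total now 51
augment #5: 1→5→6→0 bottleneck 5, total now 56
augment #6: 1→7→3→0 bottleneck 11, total now 67
augment #7: 1→7→4→0 bottleneck 4, total now 71
augment #8: 1→8→4→0 bottleneck 25, total now 96
augment #9: 1→7→8→4→0 bottleneck 2, total now 98

Maximum flow value: 98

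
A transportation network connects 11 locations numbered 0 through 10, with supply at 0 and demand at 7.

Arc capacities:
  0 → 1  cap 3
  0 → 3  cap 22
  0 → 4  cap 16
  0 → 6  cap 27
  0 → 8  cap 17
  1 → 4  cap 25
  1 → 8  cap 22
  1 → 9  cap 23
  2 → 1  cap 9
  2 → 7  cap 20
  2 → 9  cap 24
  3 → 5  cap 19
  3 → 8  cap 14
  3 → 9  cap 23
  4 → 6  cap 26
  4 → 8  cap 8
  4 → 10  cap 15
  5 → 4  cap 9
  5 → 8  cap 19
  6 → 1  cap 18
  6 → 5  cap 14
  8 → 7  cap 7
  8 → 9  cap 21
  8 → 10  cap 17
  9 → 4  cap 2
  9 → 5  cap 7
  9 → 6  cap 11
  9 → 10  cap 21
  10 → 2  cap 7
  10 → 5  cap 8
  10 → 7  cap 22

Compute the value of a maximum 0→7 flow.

Maximum flow value: 36

augment #1: 0→8→7 bottleneck 7, total now 7
augment #2: 0→4→10→7 bottleneck 15, total now 22
augment #3: 0→8→10→7 bottleneck 7, total now 29
augment #4: 0→8→10→2→7 bottleneck 3, total now 32
augment #5: 0→1→8→10→2→7 bottleneck 3, total now 35
augment #6: 0→3→8→10→2→7 bottleneck 1, total now 36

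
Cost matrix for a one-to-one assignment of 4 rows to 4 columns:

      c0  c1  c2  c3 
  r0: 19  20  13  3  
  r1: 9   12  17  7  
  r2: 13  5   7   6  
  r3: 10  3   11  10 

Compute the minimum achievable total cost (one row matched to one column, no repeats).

Minimum assignment cost: 22

optimal assignment: row0→col3 (cost 3), row1→col0 (cost 9), row2→col2 (cost 7), row3→col1 (cost 3)
total = 3 + 9 + 7 + 3 = 22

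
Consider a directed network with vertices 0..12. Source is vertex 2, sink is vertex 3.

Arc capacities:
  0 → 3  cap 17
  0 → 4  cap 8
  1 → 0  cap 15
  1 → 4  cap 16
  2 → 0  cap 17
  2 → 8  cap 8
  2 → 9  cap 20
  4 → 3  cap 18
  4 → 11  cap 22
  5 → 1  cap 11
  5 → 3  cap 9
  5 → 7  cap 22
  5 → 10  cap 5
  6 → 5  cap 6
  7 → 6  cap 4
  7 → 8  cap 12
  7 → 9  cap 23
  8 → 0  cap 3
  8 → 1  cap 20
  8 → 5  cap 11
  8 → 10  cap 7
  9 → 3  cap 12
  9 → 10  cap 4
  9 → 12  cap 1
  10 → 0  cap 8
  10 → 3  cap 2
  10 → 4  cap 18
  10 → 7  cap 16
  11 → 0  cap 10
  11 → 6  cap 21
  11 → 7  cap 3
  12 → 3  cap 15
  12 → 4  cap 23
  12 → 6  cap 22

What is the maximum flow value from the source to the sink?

Maximum flow value: 42

augment #1: 2→0→3 bottleneck 17, total now 17
augment #2: 2→9→3 bottleneck 12, total now 29
augment #3: 2→8→5→3 bottleneck 8, total now 37
augment #4: 2→9→10→3 bottleneck 2, total now 39
augment #5: 2→9→12→3 bottleneck 1, total now 40
augment #6: 2→9→10→4→3 bottleneck 2, total now 42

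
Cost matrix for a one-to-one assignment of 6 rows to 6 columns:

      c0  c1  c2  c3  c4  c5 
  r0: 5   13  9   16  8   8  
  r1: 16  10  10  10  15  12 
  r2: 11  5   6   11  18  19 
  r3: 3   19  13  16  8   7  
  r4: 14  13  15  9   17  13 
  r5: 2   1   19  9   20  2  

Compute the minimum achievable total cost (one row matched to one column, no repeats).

optimal assignment: row0→col4 (cost 8), row1→col2 (cost 10), row2→col1 (cost 5), row3→col0 (cost 3), row4→col3 (cost 9), row5→col5 (cost 2)
total = 8 + 10 + 5 + 3 + 9 + 2 = 37

Minimum assignment cost: 37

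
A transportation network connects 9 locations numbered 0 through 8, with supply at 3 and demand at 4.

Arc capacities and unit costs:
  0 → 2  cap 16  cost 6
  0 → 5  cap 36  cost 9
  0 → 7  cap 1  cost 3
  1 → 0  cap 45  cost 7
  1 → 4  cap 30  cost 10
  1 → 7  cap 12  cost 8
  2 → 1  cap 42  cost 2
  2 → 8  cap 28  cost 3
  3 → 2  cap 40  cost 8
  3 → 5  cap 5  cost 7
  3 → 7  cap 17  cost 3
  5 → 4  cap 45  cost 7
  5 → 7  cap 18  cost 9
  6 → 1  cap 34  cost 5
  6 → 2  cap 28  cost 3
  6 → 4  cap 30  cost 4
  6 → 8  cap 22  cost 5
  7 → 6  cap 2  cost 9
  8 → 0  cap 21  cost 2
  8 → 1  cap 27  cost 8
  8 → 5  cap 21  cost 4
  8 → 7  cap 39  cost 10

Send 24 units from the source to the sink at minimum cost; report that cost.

Minimum cost for 24 units: 442

shortest-cost path #1: 3→5→4 push 5 @ unit cost 14 (adds 70)
shortest-cost path #2: 3→7→6→4 push 2 @ unit cost 16 (adds 32)
shortest-cost path #3: 3→2→1→4 push 17 @ unit cost 20 (adds 340)
total cost = 442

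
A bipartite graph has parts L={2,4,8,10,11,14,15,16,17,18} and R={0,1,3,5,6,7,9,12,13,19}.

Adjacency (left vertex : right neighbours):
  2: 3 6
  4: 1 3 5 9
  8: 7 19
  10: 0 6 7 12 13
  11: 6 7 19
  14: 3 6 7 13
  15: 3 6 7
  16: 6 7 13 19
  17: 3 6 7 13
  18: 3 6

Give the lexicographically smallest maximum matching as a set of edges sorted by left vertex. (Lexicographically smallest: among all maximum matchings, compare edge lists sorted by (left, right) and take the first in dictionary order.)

|M| = 7 (so the lex-smallest maximum matching has 7 edges)
process left vertices in ascending order; for each, take the smallest-labelled available neighbour that still permits 7 edges overall, or leave it unmatched if none does
lex-smallest matching: {2-3, 4-1, 8-7, 10-0, 11-6, 14-13, 16-19}

Lex-smallest maximum matching: {(2,3), (4,1), (8,7), (10,0), (11,6), (14,13), (16,19)}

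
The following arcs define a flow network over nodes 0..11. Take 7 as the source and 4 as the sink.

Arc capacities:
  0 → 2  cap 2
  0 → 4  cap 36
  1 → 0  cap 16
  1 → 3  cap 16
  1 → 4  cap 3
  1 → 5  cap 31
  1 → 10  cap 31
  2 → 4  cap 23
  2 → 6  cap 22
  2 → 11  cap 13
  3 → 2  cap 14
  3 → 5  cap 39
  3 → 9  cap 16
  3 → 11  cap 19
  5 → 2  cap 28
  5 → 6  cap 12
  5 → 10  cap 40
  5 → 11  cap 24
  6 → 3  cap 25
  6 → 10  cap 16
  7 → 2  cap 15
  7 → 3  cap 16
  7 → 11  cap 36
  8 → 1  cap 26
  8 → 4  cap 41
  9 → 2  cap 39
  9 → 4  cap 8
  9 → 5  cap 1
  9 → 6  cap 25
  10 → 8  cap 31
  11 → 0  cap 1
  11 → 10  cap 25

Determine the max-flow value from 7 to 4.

augment #1: 7→2→4 bottleneck 15, total now 15
augment #2: 7→3→2→4 bottleneck 8, total now 23
augment #3: 7→3→9→4 bottleneck 8, total now 31
augment #4: 7→11→0→4 bottleneck 1, total now 32
augment #5: 7→11→10→8→4 bottleneck 25, total now 57

Maximum flow value: 57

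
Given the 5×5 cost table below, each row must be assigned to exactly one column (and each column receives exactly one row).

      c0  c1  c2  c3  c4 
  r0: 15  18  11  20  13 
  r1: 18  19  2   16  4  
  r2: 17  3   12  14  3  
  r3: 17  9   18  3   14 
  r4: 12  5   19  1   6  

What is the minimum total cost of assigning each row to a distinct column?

Minimum assignment cost: 28

optimal assignment: row0→col0 (cost 15), row1→col2 (cost 2), row2→col4 (cost 3), row3→col3 (cost 3), row4→col1 (cost 5)
total = 15 + 2 + 3 + 3 + 5 = 28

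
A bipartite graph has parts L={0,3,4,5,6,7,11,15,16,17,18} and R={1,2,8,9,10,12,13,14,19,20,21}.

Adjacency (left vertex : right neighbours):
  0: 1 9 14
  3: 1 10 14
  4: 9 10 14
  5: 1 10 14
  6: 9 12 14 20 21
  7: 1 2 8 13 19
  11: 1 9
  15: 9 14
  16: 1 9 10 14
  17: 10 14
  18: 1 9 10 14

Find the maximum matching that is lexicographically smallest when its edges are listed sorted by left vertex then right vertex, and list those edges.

Lex-smallest maximum matching: {(0,1), (3,10), (4,9), (5,14), (6,12), (7,2)}

|M| = 6 (so the lex-smallest maximum matching has 6 edges)
process left vertices in ascending order; for each, take the smallest-labelled available neighbour that still permits 6 edges overall, or leave it unmatched if none does
lex-smallest matching: {0-1, 3-10, 4-9, 5-14, 6-12, 7-2}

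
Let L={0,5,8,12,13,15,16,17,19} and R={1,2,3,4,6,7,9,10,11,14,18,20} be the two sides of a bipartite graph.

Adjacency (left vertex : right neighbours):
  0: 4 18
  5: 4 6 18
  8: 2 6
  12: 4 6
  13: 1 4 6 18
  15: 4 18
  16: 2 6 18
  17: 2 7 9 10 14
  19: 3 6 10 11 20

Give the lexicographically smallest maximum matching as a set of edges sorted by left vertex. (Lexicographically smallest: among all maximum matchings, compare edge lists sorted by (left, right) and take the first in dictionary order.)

|M| = 7 (so the lex-smallest maximum matching has 7 edges)
process left vertices in ascending order; for each, take the smallest-labelled available neighbour that still permits 7 edges overall, or leave it unmatched if none does
lex-smallest matching: {0-4, 5-6, 8-2, 13-1, 15-18, 17-7, 19-3}

Lex-smallest maximum matching: {(0,4), (5,6), (8,2), (13,1), (15,18), (17,7), (19,3)}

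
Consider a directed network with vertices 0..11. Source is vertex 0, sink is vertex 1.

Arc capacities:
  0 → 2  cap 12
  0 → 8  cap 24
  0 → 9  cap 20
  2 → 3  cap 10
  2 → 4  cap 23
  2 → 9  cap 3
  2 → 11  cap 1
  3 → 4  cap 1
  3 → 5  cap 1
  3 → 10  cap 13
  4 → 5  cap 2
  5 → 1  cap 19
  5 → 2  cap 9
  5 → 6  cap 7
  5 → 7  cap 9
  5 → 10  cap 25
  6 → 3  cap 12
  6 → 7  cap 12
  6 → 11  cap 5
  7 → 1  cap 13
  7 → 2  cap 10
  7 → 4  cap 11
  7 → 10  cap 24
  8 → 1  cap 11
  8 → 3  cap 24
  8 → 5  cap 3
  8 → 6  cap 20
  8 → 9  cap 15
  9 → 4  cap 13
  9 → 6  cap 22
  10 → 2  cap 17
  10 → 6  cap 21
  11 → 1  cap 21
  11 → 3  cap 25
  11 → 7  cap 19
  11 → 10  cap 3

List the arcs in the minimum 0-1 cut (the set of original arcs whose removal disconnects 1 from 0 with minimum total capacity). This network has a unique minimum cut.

Min-cut arcs: {(2,11), (3,5), (4,5), (6,7), (6,11), (8,1), (8,5)} (total capacity 35)

augment #1: 0→8→1 push 11
augment #2: 0→2→11→1 push 1
augment #3: 0→8→5→1 push 3
augment #4: 0→2→3→5→1 push 1
augment #5: 0→2→4→5→1 push 2
augment #6: 0→8→6→7→1 push 10
augment #7: 0→9→6→7→1 push 2
augment #8: 0→9→6→11→1 push 5
max flow = 35; residual-reachable set from 0 gives S-side
cut edges (S→T): {(2,11), (3,5), (4,5), (6,7), (6,11), (8,1), (8,5)} total cap 35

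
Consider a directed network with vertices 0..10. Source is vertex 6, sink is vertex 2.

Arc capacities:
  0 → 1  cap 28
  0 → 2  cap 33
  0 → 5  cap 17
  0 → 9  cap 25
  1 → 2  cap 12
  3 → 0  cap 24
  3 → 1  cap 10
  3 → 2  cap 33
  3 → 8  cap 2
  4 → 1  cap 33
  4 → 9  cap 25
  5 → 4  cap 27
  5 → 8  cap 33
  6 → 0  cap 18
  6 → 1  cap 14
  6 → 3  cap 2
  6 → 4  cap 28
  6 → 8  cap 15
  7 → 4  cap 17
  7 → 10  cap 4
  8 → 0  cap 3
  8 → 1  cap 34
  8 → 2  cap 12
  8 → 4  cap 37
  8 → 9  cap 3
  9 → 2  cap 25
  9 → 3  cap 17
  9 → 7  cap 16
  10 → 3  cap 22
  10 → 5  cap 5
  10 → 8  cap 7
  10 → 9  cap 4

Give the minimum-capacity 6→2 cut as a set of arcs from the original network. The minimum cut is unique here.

Min-cut arcs: {(1,2), (4,9), (6,0), (6,3), (6,8)} (total capacity 72)

augment #1: 6→0→2 push 18
augment #2: 6→1→2 push 12
augment #3: 6→3→2 push 2
augment #4: 6→8→2 push 12
augment #5: 6→4→9→2 push 25
augment #6: 6→8→0→2 push 3
max flow = 72; residual-reachable set from 6 gives S-side
cut edges (S→T): {(1,2), (4,9), (6,0), (6,3), (6,8)} total cap 72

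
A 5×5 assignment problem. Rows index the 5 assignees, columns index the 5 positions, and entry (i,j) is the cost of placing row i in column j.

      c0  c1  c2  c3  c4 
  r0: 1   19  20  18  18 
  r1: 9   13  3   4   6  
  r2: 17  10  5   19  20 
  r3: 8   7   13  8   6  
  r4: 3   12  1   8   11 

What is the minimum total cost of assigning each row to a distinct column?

optimal assignment: row0→col0 (cost 1), row1→col3 (cost 4), row2→col1 (cost 10), row3→col4 (cost 6), row4→col2 (cost 1)
total = 1 + 4 + 10 + 6 + 1 = 22

Minimum assignment cost: 22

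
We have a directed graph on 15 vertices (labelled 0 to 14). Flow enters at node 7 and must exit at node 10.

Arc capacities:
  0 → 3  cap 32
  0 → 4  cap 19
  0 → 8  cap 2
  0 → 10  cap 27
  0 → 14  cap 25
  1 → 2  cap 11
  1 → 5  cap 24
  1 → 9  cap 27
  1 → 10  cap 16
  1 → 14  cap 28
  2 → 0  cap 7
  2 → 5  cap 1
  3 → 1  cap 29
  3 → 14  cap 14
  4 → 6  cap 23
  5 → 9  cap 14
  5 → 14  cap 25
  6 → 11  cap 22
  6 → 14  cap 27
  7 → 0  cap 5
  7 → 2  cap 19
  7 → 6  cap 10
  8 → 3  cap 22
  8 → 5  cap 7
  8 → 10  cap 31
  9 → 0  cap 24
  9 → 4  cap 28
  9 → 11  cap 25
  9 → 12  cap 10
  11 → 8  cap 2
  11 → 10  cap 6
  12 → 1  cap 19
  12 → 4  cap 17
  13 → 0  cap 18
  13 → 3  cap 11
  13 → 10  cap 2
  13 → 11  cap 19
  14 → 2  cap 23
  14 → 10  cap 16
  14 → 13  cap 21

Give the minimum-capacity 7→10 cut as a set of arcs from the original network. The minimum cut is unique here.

augment #1: 7→0→10 push 5
augment #2: 7→2→0→10 push 7
augment #3: 7→6→11→10 push 6
augment #4: 7→6→14→10 push 4
augment #5: 7→2→5→14→10 push 1
max flow = 23; residual-reachable set from 7 gives S-side
cut edges (S→T): {(2,0), (2,5), (7,0), (7,6)} total cap 23

Min-cut arcs: {(2,0), (2,5), (7,0), (7,6)} (total capacity 23)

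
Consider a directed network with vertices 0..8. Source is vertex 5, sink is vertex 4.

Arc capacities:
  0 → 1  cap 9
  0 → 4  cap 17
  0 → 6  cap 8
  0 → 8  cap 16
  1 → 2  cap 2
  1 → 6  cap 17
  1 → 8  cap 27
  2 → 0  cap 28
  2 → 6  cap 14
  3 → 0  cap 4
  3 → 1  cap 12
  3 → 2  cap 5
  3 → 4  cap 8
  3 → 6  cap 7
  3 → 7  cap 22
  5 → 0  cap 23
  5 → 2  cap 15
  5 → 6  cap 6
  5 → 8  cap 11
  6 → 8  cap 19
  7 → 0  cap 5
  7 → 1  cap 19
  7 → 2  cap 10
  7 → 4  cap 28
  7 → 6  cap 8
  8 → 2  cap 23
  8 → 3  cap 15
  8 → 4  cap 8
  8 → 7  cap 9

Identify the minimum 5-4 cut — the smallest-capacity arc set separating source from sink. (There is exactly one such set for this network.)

augment #1: 5→0→4 push 17
augment #2: 5→8→4 push 8
augment #3: 5→8→3→4 push 3
augment #4: 5→0→8→3→4 push 5
augment #5: 5→0→8→7→4 push 1
augment #6: 5→6→8→7→4 push 6
augment #7: 5→2→0→8→7→4 push 2
augment #8: 5→2→0→8→3→7→4 push 7
max flow = 49; residual-reachable set from 5 gives S-side
cut edges (S→T): {(0,4), (8,3), (8,4), (8,7)} total cap 49

Min-cut arcs: {(0,4), (8,3), (8,4), (8,7)} (total capacity 49)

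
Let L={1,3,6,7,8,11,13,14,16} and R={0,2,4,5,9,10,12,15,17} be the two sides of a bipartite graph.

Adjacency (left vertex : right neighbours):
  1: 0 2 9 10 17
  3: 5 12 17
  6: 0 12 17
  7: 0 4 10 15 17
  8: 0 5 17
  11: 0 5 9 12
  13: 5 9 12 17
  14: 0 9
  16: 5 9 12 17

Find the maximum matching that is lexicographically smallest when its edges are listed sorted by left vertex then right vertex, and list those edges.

|M| = 7 (so the lex-smallest maximum matching has 7 edges)
process left vertices in ascending order; for each, take the smallest-labelled available neighbour that still permits 7 edges overall, or leave it unmatched if none does
lex-smallest matching: {1-2, 3-5, 6-0, 7-4, 8-17, 11-9, 13-12}

Lex-smallest maximum matching: {(1,2), (3,5), (6,0), (7,4), (8,17), (11,9), (13,12)}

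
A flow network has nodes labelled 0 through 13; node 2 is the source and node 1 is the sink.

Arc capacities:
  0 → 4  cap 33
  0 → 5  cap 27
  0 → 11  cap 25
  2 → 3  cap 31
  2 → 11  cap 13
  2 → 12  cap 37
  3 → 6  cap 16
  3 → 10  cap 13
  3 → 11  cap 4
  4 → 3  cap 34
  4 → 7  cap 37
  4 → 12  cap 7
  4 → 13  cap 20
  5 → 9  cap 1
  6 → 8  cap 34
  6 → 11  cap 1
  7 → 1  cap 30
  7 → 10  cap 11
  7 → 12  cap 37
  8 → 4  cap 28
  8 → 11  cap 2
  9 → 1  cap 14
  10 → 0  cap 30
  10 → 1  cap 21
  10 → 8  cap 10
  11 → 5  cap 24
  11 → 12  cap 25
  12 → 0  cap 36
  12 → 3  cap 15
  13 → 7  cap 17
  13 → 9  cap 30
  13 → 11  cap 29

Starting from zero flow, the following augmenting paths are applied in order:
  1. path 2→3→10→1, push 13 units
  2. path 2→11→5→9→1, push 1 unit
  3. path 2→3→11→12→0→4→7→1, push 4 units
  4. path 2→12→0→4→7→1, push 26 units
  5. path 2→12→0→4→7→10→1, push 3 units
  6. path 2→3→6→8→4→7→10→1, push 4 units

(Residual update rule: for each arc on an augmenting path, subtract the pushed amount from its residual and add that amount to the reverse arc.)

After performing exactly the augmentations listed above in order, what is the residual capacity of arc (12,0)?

Residual capacity of (12,0): 3

after path 1 (2→3→10→1, push 13): res(12,0)=36
after path 2 (2→11→5→9→1, push 1): res(12,0)=36
after path 3 (2→3→11→12→0→4→7→1, push 4): res(12,0)=32
after path 4 (2→12→0→4→7→1, push 26): res(12,0)=6
after path 5 (2→12→0→4→7→10→1, push 3): res(12,0)=3
after path 6 (2→3→6→8→4→7→10→1, push 4): res(12,0)=3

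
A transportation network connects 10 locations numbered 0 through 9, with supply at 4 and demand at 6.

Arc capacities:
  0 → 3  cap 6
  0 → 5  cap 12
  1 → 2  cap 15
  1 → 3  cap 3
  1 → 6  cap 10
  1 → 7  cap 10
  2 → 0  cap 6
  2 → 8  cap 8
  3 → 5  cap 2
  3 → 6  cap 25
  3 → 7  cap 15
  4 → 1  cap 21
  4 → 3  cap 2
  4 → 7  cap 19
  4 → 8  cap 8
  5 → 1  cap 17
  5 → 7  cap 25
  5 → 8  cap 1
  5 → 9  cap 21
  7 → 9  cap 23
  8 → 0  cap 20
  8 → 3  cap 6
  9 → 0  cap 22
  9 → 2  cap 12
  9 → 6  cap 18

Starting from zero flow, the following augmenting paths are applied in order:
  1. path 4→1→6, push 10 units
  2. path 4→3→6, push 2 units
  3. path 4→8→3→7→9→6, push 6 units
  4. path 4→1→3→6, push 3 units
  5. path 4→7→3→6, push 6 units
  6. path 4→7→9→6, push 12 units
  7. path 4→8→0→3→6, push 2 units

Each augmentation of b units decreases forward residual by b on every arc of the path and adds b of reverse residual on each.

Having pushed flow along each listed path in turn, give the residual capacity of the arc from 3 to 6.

Residual capacity of (3,6): 12

after path 1 (4→1→6, push 10): res(3,6)=25
after path 2 (4→3→6, push 2): res(3,6)=23
after path 3 (4→8→3→7→9→6, push 6): res(3,6)=23
after path 4 (4→1→3→6, push 3): res(3,6)=20
after path 5 (4→7→3→6, push 6): res(3,6)=14
after path 6 (4→7→9→6, push 12): res(3,6)=14
after path 7 (4→8→0→3→6, push 2): res(3,6)=12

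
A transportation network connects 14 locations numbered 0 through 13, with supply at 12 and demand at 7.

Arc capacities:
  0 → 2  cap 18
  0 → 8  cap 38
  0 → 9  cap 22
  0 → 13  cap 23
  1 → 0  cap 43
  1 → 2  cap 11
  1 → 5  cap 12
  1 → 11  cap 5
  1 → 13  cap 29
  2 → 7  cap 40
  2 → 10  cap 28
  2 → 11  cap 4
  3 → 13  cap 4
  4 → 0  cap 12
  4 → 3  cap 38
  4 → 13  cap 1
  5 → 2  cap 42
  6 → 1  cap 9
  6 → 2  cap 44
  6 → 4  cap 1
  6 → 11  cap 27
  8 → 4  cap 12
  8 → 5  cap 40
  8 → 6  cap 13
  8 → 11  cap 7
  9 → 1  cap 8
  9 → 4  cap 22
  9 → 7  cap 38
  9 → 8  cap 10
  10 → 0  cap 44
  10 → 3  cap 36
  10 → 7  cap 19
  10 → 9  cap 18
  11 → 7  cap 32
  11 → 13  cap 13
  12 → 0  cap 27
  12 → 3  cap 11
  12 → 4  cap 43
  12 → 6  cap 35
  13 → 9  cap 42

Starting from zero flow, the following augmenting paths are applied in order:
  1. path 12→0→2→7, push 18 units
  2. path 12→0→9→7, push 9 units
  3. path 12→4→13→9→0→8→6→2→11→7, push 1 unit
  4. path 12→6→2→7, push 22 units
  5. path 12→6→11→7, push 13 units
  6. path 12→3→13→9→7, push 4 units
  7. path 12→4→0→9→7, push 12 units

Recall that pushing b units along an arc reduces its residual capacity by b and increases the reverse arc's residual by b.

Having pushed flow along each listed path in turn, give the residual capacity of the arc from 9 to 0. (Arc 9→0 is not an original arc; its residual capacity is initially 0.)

Residual capacity of (9,0): 20

after path 1 (12→0→2→7, push 18): res(9,0)=0
after path 2 (12→0→9→7, push 9): res(9,0)=9
after path 3 (12→4→13→9→0→8→6→2→11→7, push 1): res(9,0)=8
after path 4 (12→6→2→7, push 22): res(9,0)=8
after path 5 (12→6→11→7, push 13): res(9,0)=8
after path 6 (12→3→13→9→7, push 4): res(9,0)=8
after path 7 (12→4→0→9→7, push 12): res(9,0)=20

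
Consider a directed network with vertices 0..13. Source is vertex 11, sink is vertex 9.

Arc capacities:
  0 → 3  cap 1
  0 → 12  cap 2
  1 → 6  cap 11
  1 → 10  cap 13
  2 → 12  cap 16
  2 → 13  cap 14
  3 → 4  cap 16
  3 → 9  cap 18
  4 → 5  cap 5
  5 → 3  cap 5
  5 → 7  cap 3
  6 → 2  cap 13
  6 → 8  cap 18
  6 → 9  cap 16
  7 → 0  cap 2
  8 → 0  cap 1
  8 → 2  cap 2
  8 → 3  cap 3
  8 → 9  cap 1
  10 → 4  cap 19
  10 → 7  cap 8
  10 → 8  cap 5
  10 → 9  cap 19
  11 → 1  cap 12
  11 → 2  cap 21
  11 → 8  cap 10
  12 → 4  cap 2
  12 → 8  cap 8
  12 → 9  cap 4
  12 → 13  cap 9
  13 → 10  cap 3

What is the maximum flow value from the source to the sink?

augment #1: 11→8→9 bottleneck 1, total now 1
augment #2: 11→1→6→9 bottleneck 11, total now 12
augment #3: 11→1→10→9 bottleneck 1, total now 13
augment #4: 11→2→12→9 bottleneck 4, total now 17
augment #5: 11→8→3→9 bottleneck 3, total now 20
augment #6: 11→2→13→10→9 bottleneck 3, total now 23
augment #7: 11→8→0→3→9 bottleneck 1, total now 24
augment #8: 11→2→12→4→5→3→9 bottleneck 2, total now 26

Maximum flow value: 26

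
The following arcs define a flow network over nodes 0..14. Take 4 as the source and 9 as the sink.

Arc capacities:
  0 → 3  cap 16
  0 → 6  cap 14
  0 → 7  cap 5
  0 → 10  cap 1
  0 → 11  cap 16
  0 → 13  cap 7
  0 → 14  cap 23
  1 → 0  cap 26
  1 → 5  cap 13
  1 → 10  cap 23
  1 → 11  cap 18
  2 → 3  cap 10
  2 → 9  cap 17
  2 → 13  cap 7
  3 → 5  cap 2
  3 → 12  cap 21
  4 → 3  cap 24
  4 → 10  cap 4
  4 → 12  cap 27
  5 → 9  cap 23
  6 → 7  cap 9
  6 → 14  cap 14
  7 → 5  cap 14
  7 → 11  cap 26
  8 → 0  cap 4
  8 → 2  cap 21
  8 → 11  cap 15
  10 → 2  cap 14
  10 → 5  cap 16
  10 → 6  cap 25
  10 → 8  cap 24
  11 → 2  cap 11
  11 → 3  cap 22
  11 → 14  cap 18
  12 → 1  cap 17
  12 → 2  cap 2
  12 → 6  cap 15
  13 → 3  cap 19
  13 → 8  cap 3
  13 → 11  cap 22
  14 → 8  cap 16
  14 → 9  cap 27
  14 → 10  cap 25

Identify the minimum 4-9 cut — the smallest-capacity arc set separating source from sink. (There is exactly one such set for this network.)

Min-cut arcs: {(3,5), (4,10), (12,1), (12,2), (12,6)} (total capacity 40)

augment #1: 4→3→5→9 push 2
augment #2: 4→10→2→9 push 4
augment #3: 4→12→2→9 push 2
augment #4: 4→12→1→5→9 push 13
augment #5: 4→12→6→14→9 push 12
augment #6: 4→3→12→6→14→9 push 2
augment #7: 4→3→12→1→0→14→9 push 4
augment #8: 4→3→12→6→7→5→9 push 1
max flow = 40; residual-reachable set from 4 gives S-side
cut edges (S→T): {(3,5), (4,10), (12,1), (12,2), (12,6)} total cap 40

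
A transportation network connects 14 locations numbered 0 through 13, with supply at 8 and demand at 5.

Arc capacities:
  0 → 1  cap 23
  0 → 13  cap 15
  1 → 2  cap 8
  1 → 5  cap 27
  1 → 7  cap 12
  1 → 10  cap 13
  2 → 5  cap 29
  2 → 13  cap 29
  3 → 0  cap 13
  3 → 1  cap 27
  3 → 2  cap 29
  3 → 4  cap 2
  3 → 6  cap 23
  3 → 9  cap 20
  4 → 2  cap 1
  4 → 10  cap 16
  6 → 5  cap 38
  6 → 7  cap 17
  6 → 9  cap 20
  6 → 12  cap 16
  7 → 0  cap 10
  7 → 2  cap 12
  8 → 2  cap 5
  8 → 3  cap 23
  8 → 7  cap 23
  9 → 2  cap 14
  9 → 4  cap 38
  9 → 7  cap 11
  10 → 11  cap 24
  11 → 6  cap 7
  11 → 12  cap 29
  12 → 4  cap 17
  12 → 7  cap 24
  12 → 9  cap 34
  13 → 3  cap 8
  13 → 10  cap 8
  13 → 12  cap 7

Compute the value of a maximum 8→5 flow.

Maximum flow value: 50

augment #1: 8→2→5 bottleneck 5, total now 5
augment #2: 8→3→1→5 bottleneck 23, total now 28
augment #3: 8→7→2→5 bottleneck 12, total now 40
augment #4: 8→7→0→1→5 bottleneck 4, total now 44
augment #5: 8→7→0→1→2→5 bottleneck 6, total now 50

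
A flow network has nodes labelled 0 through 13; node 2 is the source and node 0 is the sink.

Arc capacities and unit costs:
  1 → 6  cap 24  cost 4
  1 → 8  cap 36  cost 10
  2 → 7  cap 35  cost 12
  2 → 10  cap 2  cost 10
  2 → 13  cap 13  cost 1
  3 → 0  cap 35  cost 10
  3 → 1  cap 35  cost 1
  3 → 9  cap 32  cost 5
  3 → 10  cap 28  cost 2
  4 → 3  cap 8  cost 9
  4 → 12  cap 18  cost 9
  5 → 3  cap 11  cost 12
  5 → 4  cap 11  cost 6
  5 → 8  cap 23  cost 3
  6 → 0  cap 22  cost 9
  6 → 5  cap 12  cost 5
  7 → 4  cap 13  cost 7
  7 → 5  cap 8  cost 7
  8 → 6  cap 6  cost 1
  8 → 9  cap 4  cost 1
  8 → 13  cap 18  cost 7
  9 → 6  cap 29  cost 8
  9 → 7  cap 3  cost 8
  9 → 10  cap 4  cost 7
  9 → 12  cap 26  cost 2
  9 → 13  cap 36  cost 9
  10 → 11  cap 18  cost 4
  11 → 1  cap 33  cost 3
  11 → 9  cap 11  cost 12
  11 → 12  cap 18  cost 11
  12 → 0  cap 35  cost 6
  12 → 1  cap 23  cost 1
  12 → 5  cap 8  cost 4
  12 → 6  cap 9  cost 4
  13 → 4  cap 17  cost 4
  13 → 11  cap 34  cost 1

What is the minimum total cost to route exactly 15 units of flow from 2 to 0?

Minimum cost for 15 units: 294

shortest-cost path #1: 2→13→11→1→6→0 push 13 @ unit cost 18 (adds 234)
shortest-cost path #2: 2→10→11→1→6→0 push 2 @ unit cost 30 (adds 60)
total cost = 294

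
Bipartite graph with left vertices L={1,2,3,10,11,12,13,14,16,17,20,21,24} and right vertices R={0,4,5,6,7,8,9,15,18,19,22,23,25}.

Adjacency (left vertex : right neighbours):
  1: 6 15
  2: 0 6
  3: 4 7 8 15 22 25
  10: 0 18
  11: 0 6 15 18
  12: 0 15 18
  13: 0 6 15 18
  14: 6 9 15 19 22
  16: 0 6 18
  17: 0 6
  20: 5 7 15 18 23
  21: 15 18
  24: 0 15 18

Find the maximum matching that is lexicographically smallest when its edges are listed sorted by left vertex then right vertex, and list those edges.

Lex-smallest maximum matching: {(1,6), (2,0), (3,4), (10,18), (11,15), (14,9), (20,5)}

|M| = 7 (so the lex-smallest maximum matching has 7 edges)
process left vertices in ascending order; for each, take the smallest-labelled available neighbour that still permits 7 edges overall, or leave it unmatched if none does
lex-smallest matching: {1-6, 2-0, 3-4, 10-18, 11-15, 14-9, 20-5}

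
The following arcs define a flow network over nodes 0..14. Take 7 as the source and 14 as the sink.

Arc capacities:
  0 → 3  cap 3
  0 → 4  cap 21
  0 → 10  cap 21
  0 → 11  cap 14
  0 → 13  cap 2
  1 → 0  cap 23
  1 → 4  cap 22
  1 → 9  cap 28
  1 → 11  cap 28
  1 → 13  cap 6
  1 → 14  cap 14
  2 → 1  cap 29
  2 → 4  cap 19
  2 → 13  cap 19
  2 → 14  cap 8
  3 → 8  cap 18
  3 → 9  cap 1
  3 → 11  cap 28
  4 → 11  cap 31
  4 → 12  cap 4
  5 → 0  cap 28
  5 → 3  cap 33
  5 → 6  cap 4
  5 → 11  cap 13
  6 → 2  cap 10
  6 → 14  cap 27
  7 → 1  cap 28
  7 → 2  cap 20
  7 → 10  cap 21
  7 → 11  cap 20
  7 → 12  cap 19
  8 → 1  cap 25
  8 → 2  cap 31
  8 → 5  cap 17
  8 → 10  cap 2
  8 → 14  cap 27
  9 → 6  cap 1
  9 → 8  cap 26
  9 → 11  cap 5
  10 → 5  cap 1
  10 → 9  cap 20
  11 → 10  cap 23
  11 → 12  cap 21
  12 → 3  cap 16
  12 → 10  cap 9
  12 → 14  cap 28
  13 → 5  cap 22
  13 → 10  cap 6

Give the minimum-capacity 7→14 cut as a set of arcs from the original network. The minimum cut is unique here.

augment #1: 7→1→14 push 14
augment #2: 7→2→14 push 8
augment #3: 7→12→14 push 19
augment #4: 7→11→12→14 push 9
augment #5: 7→1→9→6→14 push 1
augment #6: 7→1→9→8→14 push 13
augment #7: 7→10→5→6→14 push 1
augment #8: 7→10→9→8→14 push 13
augment #9: 7→2→13→5→6→14 push 3
augment #10: 7→11→12→3→8→14 push 1
max flow = 82; residual-reachable set from 7 gives S-side
cut edges (S→T): {(1,14), (2,14), (5,6), (8,14), (9,6), (12,14)} total cap 82

Min-cut arcs: {(1,14), (2,14), (5,6), (8,14), (9,6), (12,14)} (total capacity 82)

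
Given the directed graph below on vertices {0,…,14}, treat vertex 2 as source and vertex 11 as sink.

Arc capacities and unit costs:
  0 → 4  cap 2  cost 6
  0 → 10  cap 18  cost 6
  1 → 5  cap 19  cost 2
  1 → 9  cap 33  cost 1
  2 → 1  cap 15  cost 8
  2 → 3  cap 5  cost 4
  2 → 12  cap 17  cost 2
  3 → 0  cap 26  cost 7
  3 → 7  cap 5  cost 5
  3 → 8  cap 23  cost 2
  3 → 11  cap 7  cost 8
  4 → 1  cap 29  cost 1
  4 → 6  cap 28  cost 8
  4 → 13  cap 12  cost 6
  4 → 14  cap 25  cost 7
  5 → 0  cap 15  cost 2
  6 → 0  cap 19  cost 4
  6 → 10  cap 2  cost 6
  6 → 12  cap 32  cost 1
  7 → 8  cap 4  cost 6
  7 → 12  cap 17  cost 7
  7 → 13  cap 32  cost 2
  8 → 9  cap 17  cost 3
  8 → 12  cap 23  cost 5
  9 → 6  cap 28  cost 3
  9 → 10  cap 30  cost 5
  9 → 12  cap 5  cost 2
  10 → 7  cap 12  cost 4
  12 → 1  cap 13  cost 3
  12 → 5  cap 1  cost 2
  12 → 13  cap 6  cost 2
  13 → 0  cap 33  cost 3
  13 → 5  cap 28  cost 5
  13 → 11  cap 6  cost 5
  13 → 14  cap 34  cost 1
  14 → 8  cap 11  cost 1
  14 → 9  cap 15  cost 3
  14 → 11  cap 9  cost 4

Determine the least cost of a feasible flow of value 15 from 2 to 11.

Minimum cost for 15 units: 202

shortest-cost path #1: 2→12→13→11 push 6 @ unit cost 9 (adds 54)
shortest-cost path #2: 2→3→11 push 5 @ unit cost 12 (adds 60)
shortest-cost path #3: 2→12→1→9→10→7→13→14→11 push 4 @ unit cost 22 (adds 88)
total cost = 202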